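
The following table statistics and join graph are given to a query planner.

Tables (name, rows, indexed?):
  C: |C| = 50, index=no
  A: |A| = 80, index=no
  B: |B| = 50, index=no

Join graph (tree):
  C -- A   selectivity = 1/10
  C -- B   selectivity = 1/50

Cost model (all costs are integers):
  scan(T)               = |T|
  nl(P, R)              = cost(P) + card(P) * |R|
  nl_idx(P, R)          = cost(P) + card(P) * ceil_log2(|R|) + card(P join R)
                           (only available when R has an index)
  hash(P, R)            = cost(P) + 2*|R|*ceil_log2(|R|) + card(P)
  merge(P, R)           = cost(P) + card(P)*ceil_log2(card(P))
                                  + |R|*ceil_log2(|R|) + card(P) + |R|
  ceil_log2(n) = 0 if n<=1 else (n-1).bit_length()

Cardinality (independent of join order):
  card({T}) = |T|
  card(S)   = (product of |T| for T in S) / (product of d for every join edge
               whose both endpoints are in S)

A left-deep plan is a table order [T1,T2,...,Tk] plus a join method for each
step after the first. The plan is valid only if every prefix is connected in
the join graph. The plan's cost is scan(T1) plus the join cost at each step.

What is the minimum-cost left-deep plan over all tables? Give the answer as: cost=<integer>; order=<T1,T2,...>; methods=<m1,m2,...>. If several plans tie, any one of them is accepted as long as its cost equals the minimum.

Selinger DP (subsets sized 1..n):
  {C}: scan cost=50, card=50
  {A}: scan cost=80, card=80
  {B}: scan cost=50, card=50
  {AC}: card=400; try (C,hash)→760, (A,merge)→1040, (C,merge)→1070, (A,hash)→1220, (A,nl)→4050, (C,nl)→4080; best=760 via (C,hash)
  {BC}: card=50; try (C,hash)→700, (B,hash)→700, (C,merge)→750, (B,merge)→750, (C,nl)→2550, (B,nl)→2550; best=700 via (C,hash)
  {ABC}: card=400; try (A,merge)→1690, (B,hash)→1760, (A,hash)→1870, (A,nl)→4700, (B,merge)→5110, (B,nl)→20760; best=1690 via (A,merge)

cost=1690; order=B,C,A; methods=hash,merge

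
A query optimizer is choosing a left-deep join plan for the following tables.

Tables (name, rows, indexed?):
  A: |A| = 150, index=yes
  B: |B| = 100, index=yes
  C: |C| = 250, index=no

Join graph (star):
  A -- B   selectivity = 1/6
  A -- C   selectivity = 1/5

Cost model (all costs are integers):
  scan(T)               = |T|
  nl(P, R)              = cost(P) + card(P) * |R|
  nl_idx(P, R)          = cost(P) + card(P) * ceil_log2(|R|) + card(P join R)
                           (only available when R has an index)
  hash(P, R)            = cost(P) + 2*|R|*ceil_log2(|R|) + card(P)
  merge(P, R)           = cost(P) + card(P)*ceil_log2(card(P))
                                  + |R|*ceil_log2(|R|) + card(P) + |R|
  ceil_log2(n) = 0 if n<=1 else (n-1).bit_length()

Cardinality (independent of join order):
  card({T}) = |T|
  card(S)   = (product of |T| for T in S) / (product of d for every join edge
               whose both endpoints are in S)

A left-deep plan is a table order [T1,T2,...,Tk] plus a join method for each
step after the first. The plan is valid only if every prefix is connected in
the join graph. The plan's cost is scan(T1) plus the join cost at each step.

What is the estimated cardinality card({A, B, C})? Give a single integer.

125000

Tables in S: A(150), B(100), C(250)
Edges inside S: A-B(d=6), A-C(d=5)
numerator = 150 * 100 * 250 = 3750000
denominator = 6 * 5 = 30
card(S) = 3750000 / 30 = 125000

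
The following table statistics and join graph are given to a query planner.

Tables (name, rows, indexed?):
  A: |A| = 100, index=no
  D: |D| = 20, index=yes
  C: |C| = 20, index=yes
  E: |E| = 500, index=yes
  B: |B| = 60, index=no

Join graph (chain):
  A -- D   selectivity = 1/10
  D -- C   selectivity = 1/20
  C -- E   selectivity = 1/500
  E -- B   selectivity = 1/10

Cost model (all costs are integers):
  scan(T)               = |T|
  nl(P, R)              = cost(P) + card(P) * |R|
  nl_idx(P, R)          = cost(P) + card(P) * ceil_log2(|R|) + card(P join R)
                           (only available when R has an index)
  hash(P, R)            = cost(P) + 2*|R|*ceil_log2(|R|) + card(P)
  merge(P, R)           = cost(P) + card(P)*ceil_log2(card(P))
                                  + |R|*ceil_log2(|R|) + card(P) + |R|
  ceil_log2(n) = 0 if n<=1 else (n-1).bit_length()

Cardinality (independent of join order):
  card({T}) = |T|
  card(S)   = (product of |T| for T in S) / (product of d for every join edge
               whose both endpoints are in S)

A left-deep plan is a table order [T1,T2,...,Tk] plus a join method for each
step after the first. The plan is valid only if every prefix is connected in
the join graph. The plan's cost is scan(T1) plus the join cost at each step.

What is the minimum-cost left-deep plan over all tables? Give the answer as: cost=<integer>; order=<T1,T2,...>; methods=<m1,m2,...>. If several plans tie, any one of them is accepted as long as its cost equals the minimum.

cost=2180; order=C,D,E,A,B; methods=nl_idx,nl_idx,merge,hash

Selinger DP (subsets sized 1..n):
  {A}: scan cost=100, card=100
  {D}: scan cost=20, card=20
  {C}: scan cost=20, card=20
  {E}: scan cost=500, card=500
  {B}: scan cost=60, card=60
  {AD}: card=200; try (D,hash)→400, (D,nl_idx)→800, (A,merge)→940, (D,merge)→1020, (A,hash)→1440, (A,nl)→2020 …(+1); best=400 via (D,hash)
  {CD}: card=20; try (D,nl_idx)→140, (C,nl_idx)→140, (D,hash)→240, (C,hash)→240, (D,merge)→260, (C,merge)→260 …(+2); best=140 via (D,nl_idx)
  {CE}: card=20; try (E,nl_idx)→220, (C,hash)→1200, (C,nl_idx)→3020, (E,merge)→5140, (C,merge)→5620, (E,hash)→9040 …(+2); best=220 via (E,nl_idx)
  {BE}: card=3000; try (B,hash)→1720, (E,nl_idx)→3600, (E,merge)→5480, (B,merge)→5920, (E,hash)→9120, (E,nl)→30060 …(+1); best=1720 via (B,hash)
  {ACD}: card=200; try (C,hash)→800, (A,merge)→1060, (A,hash)→1560, (C,nl_idx)→1600, (A,nl)→2140, (C,merge)→2320 …(+1); best=800 via (C,hash)
  {CDE}: card=20; try (E,nl_idx)→340, (D,nl_idx)→340, (D,hash)→440, (D,merge)→460, (D,nl)→620, (E,merge)→5260 …(+2); best=340 via (E,nl_idx)
  {BCE}: card=120; try (B,merge)→760, (B,hash)→960, (B,nl)→1420, (C,hash)→4920, (C,nl_idx)→16840, (C,merge)→40840 …(+1); best=760 via (B,merge)
  {ACDE}: card=200; try (A,merge)→1260, (A,hash)→1760, (A,nl)→2340, (E,nl_idx)→2800, (E,merge)→7600, (E,hash)→10000 …(+1); best=1260 via (A,merge)
  {BCDE}: card=120; try (B,merge)→880, (D,hash)→1080, (B,hash)→1080, (D,nl_idx)→1480, (B,nl)→1540, (D,merge)→1840 …(+1); best=880 via (B,merge)
  {ABCDE}: card=1200; try (B,hash)→2180, (A,hash)→2400, (A,merge)→2640, (B,merge)→3480, (A,nl)→12880, (B,nl)→13260; best=2180 via (B,hash)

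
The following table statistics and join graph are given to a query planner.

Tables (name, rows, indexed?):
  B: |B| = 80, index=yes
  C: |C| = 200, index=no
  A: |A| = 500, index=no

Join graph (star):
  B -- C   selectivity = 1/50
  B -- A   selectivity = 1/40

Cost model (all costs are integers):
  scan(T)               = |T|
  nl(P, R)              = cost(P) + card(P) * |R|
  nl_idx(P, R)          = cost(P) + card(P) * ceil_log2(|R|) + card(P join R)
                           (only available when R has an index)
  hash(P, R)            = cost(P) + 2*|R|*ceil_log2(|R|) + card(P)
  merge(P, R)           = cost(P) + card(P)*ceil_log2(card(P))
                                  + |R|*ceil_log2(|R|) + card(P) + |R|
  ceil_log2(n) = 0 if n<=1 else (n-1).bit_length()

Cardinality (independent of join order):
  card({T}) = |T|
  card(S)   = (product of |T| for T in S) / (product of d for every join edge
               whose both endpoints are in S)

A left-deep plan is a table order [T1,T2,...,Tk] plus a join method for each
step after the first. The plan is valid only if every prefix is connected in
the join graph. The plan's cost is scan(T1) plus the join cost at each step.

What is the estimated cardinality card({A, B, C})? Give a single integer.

4000

Tables in S: A(500), B(80), C(200)
Edges inside S: B-C(d=50), B-A(d=40)
numerator = 500 * 80 * 200 = 8000000
denominator = 50 * 40 = 2000
card(S) = 8000000 / 2000 = 4000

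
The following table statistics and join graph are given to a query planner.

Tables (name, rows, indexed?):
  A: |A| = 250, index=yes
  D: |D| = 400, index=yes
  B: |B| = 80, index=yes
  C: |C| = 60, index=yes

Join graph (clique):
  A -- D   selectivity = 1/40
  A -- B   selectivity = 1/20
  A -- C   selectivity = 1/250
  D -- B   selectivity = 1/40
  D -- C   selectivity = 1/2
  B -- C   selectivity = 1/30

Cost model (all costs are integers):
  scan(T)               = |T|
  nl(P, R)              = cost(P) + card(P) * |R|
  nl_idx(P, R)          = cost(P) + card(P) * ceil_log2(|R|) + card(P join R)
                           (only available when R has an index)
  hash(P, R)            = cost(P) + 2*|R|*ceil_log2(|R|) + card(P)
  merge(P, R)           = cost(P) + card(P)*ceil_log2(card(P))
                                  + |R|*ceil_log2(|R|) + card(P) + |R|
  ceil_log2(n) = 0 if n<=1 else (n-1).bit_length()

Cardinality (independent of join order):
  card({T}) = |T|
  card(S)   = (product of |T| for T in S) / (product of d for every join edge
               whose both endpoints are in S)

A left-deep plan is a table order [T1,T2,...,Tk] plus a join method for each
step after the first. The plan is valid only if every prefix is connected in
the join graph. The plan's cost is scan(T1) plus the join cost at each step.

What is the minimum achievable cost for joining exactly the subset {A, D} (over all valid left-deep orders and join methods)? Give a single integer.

4800

Selinger DP over subsets of {A,D}:
  {A}: scan cost=250, card=250
  {D}: scan cost=400, card=400
  {AD}: card=2500; try (A,hash)→4800, (D,nl_idx)→5000, (A,nl_idx)→6100, (D,merge)→6500, (A,merge)→6650, (D,hash)→7700 …(+2); best=4800 via (A,hash)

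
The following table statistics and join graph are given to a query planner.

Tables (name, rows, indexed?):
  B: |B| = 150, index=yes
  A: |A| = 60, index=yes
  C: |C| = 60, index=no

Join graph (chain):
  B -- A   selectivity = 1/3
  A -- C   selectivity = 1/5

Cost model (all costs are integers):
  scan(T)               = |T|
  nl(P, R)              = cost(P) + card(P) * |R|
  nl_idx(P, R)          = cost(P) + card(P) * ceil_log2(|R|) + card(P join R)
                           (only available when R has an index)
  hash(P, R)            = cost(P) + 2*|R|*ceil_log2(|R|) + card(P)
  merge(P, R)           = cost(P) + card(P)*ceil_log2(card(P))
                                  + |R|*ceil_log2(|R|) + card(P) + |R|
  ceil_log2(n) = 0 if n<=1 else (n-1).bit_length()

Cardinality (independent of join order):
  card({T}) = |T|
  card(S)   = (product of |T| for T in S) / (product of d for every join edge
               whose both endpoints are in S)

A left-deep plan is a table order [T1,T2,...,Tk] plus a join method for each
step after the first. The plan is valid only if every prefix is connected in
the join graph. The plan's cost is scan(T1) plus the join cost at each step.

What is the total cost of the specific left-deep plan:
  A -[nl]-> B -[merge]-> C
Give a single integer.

48480

step 1: scan A: cost=60, card=60
step 2: join B via nl
    card(P join B) = 60*150/(3) = 3000
    cost = 60 + 60*150 = 9060
step 3: join C via merge
    card(P join C) = 3000*60/(5) = 36000
    cost = 9060 + 3000*12 + 60*6 + 3000 + 60 = 48480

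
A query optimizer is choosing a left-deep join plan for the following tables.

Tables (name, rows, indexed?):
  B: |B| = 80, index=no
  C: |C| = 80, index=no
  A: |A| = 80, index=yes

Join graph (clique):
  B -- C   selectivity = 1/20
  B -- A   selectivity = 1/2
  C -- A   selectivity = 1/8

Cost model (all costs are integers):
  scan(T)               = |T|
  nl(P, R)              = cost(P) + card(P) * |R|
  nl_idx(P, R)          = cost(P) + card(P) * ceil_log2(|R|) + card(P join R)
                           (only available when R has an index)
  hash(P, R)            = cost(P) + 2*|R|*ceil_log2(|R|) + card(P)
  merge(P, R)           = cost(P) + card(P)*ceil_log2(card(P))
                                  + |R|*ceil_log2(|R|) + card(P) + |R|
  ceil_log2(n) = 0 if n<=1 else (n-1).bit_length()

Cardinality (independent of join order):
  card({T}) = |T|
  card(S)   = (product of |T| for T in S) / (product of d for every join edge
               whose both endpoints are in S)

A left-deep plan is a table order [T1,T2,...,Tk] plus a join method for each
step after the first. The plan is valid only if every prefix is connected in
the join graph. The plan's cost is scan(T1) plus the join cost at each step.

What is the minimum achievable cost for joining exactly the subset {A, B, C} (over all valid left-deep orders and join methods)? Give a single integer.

2720

Selinger DP over subsets of {A,B,C}:
  {B}: scan cost=80, card=80
  {C}: scan cost=80, card=80
  {A}: scan cost=80, card=80
  {BC}: card=320; try (C,hash)→1280, (B,hash)→1280, (C,merge)→1360, (B,merge)→1360, (C,nl)→6480, (B,nl)→6480; best=1280 via (C,hash)
  {AB}: card=3200; try (B,hash)→1280, (A,hash)→1280, (B,merge)→1360, (A,merge)→1360, (A,nl_idx)→3840, (B,nl)→6480 …(+1); best=1280 via (B,hash)
  {AC}: card=800; try (C,hash)→1280, (A,hash)→1280, (C,merge)→1360, (A,merge)→1360, (A,nl_idx)→1440, (C,nl)→6480 …(+1); best=1280 via (C,hash)
  {ABC}: card=1600; try (A,hash)→2720, (B,hash)→3200, (A,merge)→5120, (A,nl_idx)→5120, (C,hash)→5600, (B,merge)→10720 …(+4); best=2720 via (A,hash)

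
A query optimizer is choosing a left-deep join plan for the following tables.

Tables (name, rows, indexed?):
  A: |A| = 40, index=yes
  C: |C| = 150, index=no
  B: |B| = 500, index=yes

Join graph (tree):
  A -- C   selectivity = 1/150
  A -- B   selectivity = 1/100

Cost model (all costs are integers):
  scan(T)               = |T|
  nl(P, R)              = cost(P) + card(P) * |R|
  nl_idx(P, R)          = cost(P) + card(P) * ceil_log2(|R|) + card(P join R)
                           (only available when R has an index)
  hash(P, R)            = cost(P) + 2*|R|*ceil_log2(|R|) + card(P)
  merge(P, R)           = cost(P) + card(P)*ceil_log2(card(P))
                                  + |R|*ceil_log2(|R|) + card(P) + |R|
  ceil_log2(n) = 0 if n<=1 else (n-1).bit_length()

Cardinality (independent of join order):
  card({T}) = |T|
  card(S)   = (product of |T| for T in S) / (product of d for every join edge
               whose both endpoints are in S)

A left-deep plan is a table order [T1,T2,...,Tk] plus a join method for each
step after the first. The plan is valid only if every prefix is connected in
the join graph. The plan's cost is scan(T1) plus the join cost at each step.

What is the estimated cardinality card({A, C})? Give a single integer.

Tables in S: A(40), C(150)
Edges inside S: A-C(d=150)
numerator = 40 * 150 = 6000
denominator = 150 = 150
card(S) = 6000 / 150 = 40

40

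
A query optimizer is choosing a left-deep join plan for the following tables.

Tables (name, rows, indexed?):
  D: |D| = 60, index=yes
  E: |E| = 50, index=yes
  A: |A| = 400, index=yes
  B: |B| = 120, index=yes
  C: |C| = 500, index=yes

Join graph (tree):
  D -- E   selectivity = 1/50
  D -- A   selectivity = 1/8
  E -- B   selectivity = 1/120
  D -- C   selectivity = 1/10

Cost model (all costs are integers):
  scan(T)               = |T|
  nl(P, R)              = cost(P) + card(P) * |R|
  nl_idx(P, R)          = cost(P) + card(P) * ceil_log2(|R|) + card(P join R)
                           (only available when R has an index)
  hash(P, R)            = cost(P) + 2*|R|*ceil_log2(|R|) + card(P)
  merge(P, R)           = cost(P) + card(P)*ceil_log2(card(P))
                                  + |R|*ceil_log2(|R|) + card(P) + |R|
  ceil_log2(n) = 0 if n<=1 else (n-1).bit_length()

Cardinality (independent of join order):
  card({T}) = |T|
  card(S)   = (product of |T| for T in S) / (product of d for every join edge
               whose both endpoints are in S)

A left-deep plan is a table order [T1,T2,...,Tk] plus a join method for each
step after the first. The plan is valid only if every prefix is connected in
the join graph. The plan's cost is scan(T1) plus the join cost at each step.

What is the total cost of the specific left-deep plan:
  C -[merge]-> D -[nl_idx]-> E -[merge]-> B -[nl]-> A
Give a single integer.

step 1: scan C: cost=500, card=500
step 2: join D via merge
    card(P join D) = 500*60/(10) = 3000
    cost = 500 + 500*9 + 60*6 + 500 + 60 = 5920
step 3: join E via nl_idx
    card(P join E) = 3000*50/(50) = 3000
    cost = 5920 + 3000*6 + 3000 = 26920
step 4: join B via merge
    card(P join B) = 3000*120/(120) = 3000
    cost = 26920 + 3000*12 + 120*7 + 3000 + 120 = 66880
step 5: join A via nl
    card(P join A) = 3000*400/(8) = 150000
    cost = 66880 + 3000*400 = 1266880

1266880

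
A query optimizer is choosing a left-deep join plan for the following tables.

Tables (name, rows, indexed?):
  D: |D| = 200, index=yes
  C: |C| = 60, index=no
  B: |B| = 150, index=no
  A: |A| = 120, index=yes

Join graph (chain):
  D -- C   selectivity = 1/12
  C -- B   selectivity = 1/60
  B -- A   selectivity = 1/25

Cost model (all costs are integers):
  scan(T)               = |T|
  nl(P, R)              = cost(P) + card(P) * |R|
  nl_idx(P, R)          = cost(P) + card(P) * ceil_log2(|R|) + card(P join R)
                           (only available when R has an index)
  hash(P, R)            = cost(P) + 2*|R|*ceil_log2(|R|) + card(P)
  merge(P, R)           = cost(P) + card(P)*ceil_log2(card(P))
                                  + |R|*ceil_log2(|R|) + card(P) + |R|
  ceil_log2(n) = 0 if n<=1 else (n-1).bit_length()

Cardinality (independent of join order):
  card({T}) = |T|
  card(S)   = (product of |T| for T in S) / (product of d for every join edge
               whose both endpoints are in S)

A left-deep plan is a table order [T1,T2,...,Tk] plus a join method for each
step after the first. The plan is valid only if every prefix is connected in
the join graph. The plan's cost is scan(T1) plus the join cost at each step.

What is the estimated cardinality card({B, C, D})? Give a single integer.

Tables in S: B(150), C(60), D(200)
Edges inside S: D-C(d=12), C-B(d=60)
numerator = 150 * 60 * 200 = 1800000
denominator = 12 * 60 = 720
card(S) = 1800000 / 720 = 2500

2500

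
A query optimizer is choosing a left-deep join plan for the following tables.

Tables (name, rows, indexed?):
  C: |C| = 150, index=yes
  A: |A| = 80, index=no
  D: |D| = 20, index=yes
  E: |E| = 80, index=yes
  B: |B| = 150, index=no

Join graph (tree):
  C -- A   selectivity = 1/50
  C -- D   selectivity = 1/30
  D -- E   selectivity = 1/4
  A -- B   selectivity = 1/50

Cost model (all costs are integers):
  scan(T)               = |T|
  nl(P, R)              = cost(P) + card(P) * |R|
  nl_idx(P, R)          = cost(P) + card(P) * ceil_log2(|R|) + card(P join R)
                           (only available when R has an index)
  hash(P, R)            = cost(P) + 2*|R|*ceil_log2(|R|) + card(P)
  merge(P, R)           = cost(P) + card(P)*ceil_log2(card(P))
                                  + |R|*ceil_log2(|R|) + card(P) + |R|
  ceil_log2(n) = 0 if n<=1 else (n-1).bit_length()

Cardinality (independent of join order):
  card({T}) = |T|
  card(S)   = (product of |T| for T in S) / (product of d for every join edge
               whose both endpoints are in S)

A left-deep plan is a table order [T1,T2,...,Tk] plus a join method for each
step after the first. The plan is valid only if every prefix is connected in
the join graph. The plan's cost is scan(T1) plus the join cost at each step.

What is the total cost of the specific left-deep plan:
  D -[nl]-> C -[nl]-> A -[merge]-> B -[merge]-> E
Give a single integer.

19250

step 1: scan D: cost=20, card=20
step 2: join C via nl
    card(P join C) = 20*150/(30) = 100
    cost = 20 + 20*150 = 3020
step 3: join A via nl
    card(P join A) = 100*80/(50) = 160
    cost = 3020 + 100*80 = 11020
step 4: join B via merge
    card(P join B) = 160*150/(50) = 480
    cost = 11020 + 160*8 + 150*8 + 160 + 150 = 13810
step 5: join E via merge
    card(P join E) = 480*80/(4) = 9600
    cost = 13810 + 480*9 + 80*7 + 480 + 80 = 19250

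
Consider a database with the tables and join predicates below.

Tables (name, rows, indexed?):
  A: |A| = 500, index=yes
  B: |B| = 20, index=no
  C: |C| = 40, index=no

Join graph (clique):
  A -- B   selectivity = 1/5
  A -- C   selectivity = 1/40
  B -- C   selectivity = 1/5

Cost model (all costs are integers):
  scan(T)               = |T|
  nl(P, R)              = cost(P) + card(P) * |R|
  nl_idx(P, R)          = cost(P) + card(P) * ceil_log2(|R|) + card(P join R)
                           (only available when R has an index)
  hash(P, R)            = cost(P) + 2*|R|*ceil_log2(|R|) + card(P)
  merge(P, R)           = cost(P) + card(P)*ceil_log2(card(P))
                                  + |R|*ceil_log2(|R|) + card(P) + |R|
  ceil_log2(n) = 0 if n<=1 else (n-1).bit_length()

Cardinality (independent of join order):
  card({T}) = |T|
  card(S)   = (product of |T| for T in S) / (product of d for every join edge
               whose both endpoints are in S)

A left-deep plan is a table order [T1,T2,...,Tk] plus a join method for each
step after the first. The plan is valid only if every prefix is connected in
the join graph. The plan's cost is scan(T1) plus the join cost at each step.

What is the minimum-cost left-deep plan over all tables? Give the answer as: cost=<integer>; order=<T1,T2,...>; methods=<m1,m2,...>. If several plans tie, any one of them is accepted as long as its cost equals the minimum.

cost=1600; order=C,A,B; methods=nl_idx,hash

Selinger DP (subsets sized 1..n):
  {A}: scan cost=500, card=500
  {B}: scan cost=20, card=20
  {C}: scan cost=40, card=40
  {AB}: card=2000; try (B,hash)→1200, (A,nl_idx)→2200, (A,merge)→5140, (B,merge)→5620, (A,hash)→9040, (A,nl)→10020 …(+1); best=1200 via (B,hash)
  {AC}: card=500; try (A,nl_idx)→900, (C,hash)→1480, (A,merge)→5320, (C,merge)→5780, (A,hash)→9080, (A,nl)→20040 …(+1); best=900 via (A,nl_idx)
  {BC}: card=160; try (B,hash)→280, (C,merge)→420, (B,merge)→440, (C,hash)→520, (C,nl)→820, (B,nl)→840; best=280 via (B,hash)
  {ABC}: card=400; try (B,hash)→1600, (A,nl_idx)→2120, (C,hash)→3680, (B,merge)→6020, (A,merge)→6720, (A,hash)→9440 …(+4); best=1600 via (B,hash)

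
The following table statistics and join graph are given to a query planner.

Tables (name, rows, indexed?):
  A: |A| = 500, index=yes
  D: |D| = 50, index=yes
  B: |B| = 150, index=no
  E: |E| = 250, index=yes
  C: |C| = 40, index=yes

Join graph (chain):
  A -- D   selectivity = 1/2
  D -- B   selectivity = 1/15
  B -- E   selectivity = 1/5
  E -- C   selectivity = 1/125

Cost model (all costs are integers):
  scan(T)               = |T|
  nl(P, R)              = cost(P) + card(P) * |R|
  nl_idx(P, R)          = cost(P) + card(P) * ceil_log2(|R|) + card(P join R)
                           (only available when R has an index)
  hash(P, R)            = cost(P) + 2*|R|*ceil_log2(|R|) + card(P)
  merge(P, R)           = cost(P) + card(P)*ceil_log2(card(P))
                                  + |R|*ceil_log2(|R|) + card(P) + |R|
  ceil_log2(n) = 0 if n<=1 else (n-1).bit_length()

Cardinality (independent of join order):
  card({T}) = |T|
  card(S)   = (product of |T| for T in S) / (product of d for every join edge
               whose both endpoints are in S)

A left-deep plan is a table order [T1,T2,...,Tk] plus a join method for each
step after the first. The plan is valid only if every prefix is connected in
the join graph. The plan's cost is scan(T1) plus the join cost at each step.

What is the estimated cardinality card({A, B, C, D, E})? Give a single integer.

2000000

Tables in S: A(500), B(150), C(40), D(50), E(250)
Edges inside S: A-D(d=2), D-B(d=15), B-E(d=5), E-C(d=125)
numerator = 500 * 150 * 40 * 50 * 250 = 37500000000
denominator = 2 * 15 * 5 * 125 = 18750
card(S) = 37500000000 / 18750 = 2000000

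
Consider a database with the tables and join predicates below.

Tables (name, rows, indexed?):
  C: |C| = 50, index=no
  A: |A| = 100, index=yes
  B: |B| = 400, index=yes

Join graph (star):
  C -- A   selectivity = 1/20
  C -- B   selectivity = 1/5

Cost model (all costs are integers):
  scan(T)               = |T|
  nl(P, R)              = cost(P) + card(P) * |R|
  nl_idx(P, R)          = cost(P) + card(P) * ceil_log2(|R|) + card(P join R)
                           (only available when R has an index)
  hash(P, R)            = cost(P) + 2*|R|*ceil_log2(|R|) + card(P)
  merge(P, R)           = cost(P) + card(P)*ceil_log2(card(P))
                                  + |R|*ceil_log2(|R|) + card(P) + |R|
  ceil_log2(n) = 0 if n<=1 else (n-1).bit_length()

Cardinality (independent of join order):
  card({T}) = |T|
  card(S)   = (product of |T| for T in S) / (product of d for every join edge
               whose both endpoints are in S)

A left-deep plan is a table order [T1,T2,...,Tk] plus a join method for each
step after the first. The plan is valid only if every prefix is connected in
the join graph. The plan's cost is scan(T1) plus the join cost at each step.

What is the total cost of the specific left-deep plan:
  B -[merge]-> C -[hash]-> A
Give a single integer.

10150

step 1: scan B: cost=400, card=400
step 2: join C via merge
    card(P join C) = 400*50/(5) = 4000
    cost = 400 + 400*9 + 50*6 + 400 + 50 = 4750
step 3: join A via hash
    card(P join A) = 4000*100/(20) = 20000
    cost = 4750 + 2*100*7 + 4000 = 10150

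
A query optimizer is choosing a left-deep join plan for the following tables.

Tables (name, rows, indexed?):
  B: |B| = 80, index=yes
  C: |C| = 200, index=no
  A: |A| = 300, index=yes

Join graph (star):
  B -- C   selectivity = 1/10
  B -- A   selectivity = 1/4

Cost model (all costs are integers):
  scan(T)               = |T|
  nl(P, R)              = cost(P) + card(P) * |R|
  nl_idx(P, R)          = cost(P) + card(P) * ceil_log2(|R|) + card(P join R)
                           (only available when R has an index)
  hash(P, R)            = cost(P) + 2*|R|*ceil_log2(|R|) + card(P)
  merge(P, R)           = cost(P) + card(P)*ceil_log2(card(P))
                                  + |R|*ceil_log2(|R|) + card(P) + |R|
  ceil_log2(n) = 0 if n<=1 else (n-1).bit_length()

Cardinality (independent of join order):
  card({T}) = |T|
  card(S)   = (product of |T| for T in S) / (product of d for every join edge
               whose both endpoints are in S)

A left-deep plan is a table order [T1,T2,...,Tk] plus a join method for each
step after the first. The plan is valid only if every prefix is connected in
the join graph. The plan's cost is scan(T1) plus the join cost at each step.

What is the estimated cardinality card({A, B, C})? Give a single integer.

Tables in S: A(300), B(80), C(200)
Edges inside S: B-C(d=10), B-A(d=4)
numerator = 300 * 80 * 200 = 4800000
denominator = 10 * 4 = 40
card(S) = 4800000 / 40 = 120000

120000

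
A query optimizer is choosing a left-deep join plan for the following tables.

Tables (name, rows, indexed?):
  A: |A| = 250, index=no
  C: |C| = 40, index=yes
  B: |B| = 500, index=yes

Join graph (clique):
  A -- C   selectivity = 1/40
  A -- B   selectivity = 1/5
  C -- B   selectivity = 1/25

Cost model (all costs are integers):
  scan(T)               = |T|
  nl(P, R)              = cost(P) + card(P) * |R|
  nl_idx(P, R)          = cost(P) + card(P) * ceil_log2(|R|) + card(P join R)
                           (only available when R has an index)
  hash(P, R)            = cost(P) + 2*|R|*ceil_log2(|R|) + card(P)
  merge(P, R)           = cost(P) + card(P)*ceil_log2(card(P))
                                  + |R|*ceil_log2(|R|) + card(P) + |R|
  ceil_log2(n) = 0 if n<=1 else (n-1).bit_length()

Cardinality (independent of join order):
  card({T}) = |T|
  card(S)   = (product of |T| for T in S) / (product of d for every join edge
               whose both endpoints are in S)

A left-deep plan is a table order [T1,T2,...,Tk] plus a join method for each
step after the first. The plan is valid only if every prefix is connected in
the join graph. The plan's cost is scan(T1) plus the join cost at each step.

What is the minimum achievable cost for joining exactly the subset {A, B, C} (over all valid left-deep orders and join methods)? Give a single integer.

4230

Selinger DP over subsets of {A,B,C}:
  {A}: scan cost=250, card=250
  {C}: scan cost=40, card=40
  {B}: scan cost=500, card=500
  {AC}: card=250; try (C,hash)→980, (C,nl_idx)→2000, (A,merge)→2570, (C,merge)→2780, (A,hash)→4080, (A,nl)→10040 …(+1); best=980 via (C,hash)
  {AB}: card=25000; try (A,hash)→5000, (B,merge)→7500, (A,merge)→7750, (B,hash)→9500, (B,nl_idx)→27500, (B,nl)→125250 …(+1); best=5000 via (A,hash)
  {BC}: card=800; try (B,nl_idx)→1200, (C,hash)→1480, (C,nl_idx)→4300, (B,merge)→5320, (C,merge)→5780, (B,hash)→9080 …(+2); best=1200 via (B,nl_idx)
  {ABC}: card=1000; try (B,nl_idx)→4230, (A,hash)→6000, (B,merge)→8230, (B,hash)→10230, (A,merge)→12250, (C,hash)→30480 …(+5); best=4230 via (B,nl_idx)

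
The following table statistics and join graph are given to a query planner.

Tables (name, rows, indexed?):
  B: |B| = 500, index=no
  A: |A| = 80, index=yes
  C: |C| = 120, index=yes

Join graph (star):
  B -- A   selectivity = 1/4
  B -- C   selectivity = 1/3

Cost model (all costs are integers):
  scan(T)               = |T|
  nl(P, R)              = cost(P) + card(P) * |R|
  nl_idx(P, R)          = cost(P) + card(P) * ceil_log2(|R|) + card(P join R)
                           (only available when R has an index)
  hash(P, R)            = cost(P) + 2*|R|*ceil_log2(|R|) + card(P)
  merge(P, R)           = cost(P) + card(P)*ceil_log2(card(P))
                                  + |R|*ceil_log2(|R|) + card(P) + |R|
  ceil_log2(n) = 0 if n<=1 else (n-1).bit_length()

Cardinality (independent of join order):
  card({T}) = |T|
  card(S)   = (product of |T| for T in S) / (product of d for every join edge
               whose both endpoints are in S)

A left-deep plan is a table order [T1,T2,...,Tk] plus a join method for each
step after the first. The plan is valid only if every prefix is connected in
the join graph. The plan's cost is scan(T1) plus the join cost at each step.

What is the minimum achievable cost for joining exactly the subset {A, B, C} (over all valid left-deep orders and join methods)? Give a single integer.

Selinger DP over subsets of {A,B,C}:
  {B}: scan cost=500, card=500
  {A}: scan cost=80, card=80
  {C}: scan cost=120, card=120
  {AB}: card=10000; try (A,hash)→2120, (B,merge)→5720, (A,merge)→6140, (B,hash)→9160, (A,nl_idx)→14000, (B,nl)→40080 …(+1); best=2120 via (A,hash)
  {BC}: card=20000; try (C,hash)→2680, (B,merge)→6080, (C,merge)→6460, (B,hash)→9240, (C,nl_idx)→24000, (B,nl)→60120 …(+1); best=2680 via (C,hash)
  {ABC}: card=400000; try (C,hash)→13800, (A,hash)→23800, (C,merge)→153080, (A,merge)→323320, (C,nl_idx)→472120, (A,nl_idx)→542680 …(+2); best=13800 via (C,hash)

13800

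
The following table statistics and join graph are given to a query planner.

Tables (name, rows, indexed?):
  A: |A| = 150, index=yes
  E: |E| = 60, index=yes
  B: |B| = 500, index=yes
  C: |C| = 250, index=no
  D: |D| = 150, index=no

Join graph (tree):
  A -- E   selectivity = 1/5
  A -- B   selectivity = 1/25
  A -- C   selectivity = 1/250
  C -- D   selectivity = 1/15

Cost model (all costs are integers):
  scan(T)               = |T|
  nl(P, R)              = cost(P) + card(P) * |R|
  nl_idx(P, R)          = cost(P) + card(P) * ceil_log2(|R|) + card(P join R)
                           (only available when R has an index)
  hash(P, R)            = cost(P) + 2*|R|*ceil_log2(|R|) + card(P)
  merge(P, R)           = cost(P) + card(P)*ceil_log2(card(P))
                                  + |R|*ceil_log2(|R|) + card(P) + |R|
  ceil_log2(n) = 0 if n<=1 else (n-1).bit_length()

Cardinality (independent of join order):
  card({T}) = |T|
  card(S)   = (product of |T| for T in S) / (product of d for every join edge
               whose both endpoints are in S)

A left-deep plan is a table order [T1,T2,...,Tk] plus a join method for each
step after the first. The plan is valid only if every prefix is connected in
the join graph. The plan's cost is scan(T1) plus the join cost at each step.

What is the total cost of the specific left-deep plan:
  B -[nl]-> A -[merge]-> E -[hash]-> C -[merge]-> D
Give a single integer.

step 1: scan B: cost=500, card=500
step 2: join A via nl
    card(P join A) = 500*150/(25) = 3000
    cost = 500 + 500*150 = 75500
step 3: join E via merge
    card(P join E) = 3000*60/(5) = 36000
    cost = 75500 + 3000*12 + 60*6 + 3000 + 60 = 114920
step 4: join C via hash
    card(P join C) = 36000*250/(250) = 36000
    cost = 114920 + 2*250*8 + 36000 = 154920
step 5: join D via merge
    card(P join D) = 36000*150/(15) = 360000
    cost = 154920 + 36000*16 + 150*8 + 36000 + 150 = 768270

768270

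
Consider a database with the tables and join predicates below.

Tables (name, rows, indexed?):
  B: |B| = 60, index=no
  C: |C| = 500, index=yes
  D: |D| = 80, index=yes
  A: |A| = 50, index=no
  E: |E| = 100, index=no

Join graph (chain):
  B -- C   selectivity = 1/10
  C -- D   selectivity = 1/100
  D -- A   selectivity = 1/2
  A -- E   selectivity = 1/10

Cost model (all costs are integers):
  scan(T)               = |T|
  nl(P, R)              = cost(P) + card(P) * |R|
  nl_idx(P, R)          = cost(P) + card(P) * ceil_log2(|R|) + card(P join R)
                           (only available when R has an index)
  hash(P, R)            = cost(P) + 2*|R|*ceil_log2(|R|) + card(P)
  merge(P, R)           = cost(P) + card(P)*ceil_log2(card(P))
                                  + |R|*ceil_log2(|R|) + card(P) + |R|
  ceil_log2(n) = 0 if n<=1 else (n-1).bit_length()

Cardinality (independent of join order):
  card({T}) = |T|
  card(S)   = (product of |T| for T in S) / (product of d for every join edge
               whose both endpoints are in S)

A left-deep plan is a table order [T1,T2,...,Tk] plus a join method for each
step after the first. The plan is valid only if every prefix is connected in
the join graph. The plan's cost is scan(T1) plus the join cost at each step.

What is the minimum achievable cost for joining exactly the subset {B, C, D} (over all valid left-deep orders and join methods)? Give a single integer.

Selinger DP over subsets of {B,C,D}:
  {B}: scan cost=60, card=60
  {C}: scan cost=500, card=500
  {D}: scan cost=80, card=80
  {BC}: card=3000; try (B,hash)→1720, (C,nl_idx)→3600, (C,merge)→5480, (B,merge)→5920, (C,hash)→9120, (C,nl)→30060 …(+1); best=1720 via (B,hash)
  {CD}: card=400; try (C,nl_idx)→1200, (D,hash)→2120, (D,nl_idx)→4400, (C,merge)→5720, (D,merge)→6140, (C,hash)→9160 …(+2); best=1200 via (C,nl_idx)
  {BCD}: card=2400; try (B,hash)→2320, (B,merge)→5620, (D,hash)→5840, (D,nl_idx)→25120, (B,nl)→25200, (D,merge)→41360 …(+1); best=2320 via (B,hash)

2320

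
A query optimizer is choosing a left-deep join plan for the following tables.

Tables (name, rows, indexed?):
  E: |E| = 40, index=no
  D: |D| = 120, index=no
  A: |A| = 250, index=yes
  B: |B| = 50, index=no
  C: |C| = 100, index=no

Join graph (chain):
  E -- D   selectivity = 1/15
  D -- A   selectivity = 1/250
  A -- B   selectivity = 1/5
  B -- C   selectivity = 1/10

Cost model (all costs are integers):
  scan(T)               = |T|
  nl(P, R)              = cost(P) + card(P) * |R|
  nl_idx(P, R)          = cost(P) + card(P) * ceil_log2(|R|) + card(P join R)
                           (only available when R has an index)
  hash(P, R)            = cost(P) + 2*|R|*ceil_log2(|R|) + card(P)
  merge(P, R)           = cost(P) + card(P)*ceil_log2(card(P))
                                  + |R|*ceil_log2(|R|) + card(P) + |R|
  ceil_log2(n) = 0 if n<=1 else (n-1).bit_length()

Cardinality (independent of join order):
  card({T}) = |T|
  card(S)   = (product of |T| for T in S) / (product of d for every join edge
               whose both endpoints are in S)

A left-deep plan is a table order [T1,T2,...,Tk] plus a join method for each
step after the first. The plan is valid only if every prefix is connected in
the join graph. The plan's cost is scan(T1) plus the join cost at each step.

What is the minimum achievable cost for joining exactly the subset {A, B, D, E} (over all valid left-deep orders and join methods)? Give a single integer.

Selinger DP over subsets of {A,B,D,E}:
  {E}: scan cost=40, card=40
  {D}: scan cost=120, card=120
  {A}: scan cost=250, card=250
  {B}: scan cost=50, card=50
  {DE}: card=320; try (E,hash)→720, (D,merge)→1280, (E,merge)→1360, (D,hash)→1760, (D,nl)→4840, (E,nl)→4920; best=720 via (E,hash)
  {AD}: card=120; try (A,nl_idx)→1200, (D,hash)→2180, (A,merge)→3330, (D,merge)→3460, (A,hash)→4240, (A,nl)→30120 …(+1); best=1200 via (A,nl_idx)
  {AB}: card=2500; try (B,hash)→1100, (A,merge)→2650, (B,merge)→2850, (A,nl_idx)→2950, (A,hash)→4100, (A,nl)→12550 …(+1); best=1100 via (B,hash)
  {ADE}: card=320; try (E,hash)→1800, (E,merge)→2440, (A,nl_idx)→3600, (A,hash)→5040, (E,nl)→6000, (A,merge)→6170 …(+1); best=1800 via (E,hash)
  {ABD}: card=1200; try (B,hash)→1920, (B,merge)→2510, (D,hash)→5280, (B,nl)→7200, (D,merge)→34560, (D,nl)→301100; best=1920 via (B,hash)
  {ABDE}: card=3200; try (B,hash)→2720, (E,hash)→3600, (B,merge)→5350, (E,merge)→16600, (B,nl)→17800, (E,nl)→49920; best=2720 via (B,hash)

2720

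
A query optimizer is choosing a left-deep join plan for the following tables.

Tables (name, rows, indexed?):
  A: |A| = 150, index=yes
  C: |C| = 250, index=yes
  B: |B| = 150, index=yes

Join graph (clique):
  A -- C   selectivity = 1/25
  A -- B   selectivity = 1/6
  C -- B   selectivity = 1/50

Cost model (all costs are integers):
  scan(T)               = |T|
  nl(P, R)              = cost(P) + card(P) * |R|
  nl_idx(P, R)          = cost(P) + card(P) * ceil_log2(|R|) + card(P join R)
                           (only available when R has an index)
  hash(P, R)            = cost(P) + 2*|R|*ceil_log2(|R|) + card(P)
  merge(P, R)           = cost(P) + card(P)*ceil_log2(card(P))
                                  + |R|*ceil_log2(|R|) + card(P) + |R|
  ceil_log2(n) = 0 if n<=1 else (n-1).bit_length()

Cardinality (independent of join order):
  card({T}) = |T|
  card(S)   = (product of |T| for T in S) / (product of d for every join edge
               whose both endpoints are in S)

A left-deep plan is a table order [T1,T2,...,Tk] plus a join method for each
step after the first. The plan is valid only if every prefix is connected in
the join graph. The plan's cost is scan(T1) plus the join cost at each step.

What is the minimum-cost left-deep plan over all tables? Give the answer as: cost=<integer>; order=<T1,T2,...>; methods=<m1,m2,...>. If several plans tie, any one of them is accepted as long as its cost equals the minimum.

cost=5250; order=B,C,A; methods=nl_idx,hash

Selinger DP (subsets sized 1..n):
  {A}: scan cost=150, card=150
  {C}: scan cost=250, card=250
  {B}: scan cost=150, card=150
  {AC}: card=1500; try (C,nl_idx)→2850, (A,hash)→2900, (C,merge)→3750, (A,nl_idx)→3750, (A,merge)→3850, (C,hash)→4300 …(+2); best=2850 via (C,nl_idx)
  {AB}: card=3750; try (B,hash)→2700, (A,hash)→2700, (B,merge)→2850, (A,merge)→2850, (B,nl_idx)→5100, (A,nl_idx)→5100 …(+2); best=2700 via (B,hash)
  {BC}: card=750; try (C,nl_idx)→2100, (B,hash)→2900, (B,nl_idx)→3000, (C,merge)→3750, (B,merge)→3850, (C,hash)→4300 …(+2); best=2100 via (C,nl_idx)
  {ABC}: card=750; try (A,hash)→5250, (B,hash)→6750, (A,nl_idx)→8850, (C,hash)→10450, (A,merge)→11700, (B,nl_idx)→15600 …(+6); best=5250 via (A,hash)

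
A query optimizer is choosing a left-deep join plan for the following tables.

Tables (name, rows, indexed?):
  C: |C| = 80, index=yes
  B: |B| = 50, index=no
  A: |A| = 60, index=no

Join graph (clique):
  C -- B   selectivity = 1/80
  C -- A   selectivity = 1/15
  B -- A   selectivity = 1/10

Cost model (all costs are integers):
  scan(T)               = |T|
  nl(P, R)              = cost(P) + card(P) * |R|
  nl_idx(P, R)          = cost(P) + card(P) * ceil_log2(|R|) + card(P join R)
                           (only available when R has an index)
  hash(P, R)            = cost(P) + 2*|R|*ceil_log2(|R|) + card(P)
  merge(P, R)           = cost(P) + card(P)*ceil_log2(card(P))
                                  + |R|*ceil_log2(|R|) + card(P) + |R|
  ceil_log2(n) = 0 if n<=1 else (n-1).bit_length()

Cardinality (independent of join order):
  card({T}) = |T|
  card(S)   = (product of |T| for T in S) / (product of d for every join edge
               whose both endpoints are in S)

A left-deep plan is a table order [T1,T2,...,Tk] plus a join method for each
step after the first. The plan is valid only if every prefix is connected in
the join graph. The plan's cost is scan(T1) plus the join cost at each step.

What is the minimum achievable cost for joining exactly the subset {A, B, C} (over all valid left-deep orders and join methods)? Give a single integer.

1220

Selinger DP over subsets of {A,B,C}:
  {C}: scan cost=80, card=80
  {B}: scan cost=50, card=50
  {A}: scan cost=60, card=60
  {BC}: card=50; try (C,nl_idx)→450, (B,hash)→760, (C,merge)→1040, (B,merge)→1070, (C,hash)→1220, (C,nl)→4050 …(+1); best=450 via (C,nl_idx)
  {AC}: card=320; try (C,nl_idx)→800, (A,hash)→880, (C,merge)→1120, (A,merge)→1140, (C,hash)→1240, (C,nl)→4860 …(+1); best=800 via (C,nl_idx)
  {AB}: card=300; try (B,hash)→720, (A,hash)→820, (A,merge)→820, (B,merge)→830, (A,nl)→3050, (B,nl)→3060; best=720 via (B,hash)
  {ABC}: card=20; try (A,hash)→1220, (A,merge)→1220, (B,hash)→1720, (C,hash)→2140, (C,nl_idx)→2840, (A,nl)→3450 …(+4); best=1220 via (A,hash)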